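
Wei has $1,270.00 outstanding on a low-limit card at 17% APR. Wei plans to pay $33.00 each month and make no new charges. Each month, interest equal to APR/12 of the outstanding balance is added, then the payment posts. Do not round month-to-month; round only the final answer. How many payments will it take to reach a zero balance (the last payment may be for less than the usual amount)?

57 months

Monthly rate r = 17%/12 = 1.41667% = 0.0141667.
Recurrence: B ← B·(1+r) − $33.00.
Month 1: interest $17.99; balance after payment $1,254.99.
Month 2: interest $17.78; balance after payment $1,239.77.
Closed form: n = −ln(1 − rB₀/P)/ln(1+r) = −ln(0.4548)/ln(1.01417) ≈ 56.010, so the balance reaches zero during payment 57.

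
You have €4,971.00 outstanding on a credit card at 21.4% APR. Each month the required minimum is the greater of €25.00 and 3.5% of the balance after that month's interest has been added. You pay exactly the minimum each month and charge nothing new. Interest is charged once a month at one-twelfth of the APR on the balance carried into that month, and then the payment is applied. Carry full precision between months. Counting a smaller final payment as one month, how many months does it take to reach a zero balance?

149 months

Monthly rate r = 21.4%/12 = 1.78333% = 0.0178333.
While 3.5% of the post-interest balance exceeds €25.00, each month B ← (B·(1+r))·(1 − 0.035), i.e. B shrinks by the factor (1+r)·0.965 = 0.98221.
This holds for months 1–110. Entering month 111 the balance is €690.05; 3.5% of the post-interest balance is now below €25.00, so the flat €25.00 minimum applies from here.
From month 111 a fixed €25.00 at rate r clears €690.05 in 39 more payments. Total: 110 + 39 = 149 months.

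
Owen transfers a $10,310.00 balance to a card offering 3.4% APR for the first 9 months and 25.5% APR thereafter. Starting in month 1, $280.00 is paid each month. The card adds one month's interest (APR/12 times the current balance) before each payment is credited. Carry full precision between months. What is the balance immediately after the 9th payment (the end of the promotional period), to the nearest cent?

$8,027.15

Promo months 1–9 at r₀ = 3.4%/12 = 0.00283333; months 10+ at r₁ = 25.5%/12 = 0.02125.
After month 9: iterate B ← B·(1+r₀) − $280.00 for 9 months → $8,027.15.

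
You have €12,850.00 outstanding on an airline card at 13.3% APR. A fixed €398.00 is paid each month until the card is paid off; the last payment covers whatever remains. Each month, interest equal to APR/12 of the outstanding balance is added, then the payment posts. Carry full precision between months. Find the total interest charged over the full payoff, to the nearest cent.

€3,143.46

Monthly rate r = 13.3%/12 = 1.10833% = 0.0110833.
Payoff takes n = ⌈−ln(1 − rB₀/P)/ln(1+r)⌉ = ⌈40.184⌉ = 41 payments; the last is €73.46.
Total paid = 40·€398.00 + €73.46 = €15,993.46.
Total interest = total paid − principal = €15,993.46 − €12,850.00 = €3,143.46.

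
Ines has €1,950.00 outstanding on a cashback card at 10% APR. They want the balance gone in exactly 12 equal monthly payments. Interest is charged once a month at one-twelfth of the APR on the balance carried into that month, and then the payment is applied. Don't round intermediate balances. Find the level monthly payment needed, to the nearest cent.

€171.44

Monthly rate r = 10%/12 = 0.833333% = 0.00833333.
Level-payment amortization: P = B₀·r / (1 − (1+r)^(−n)) = 1950.00·0.00833333 / (1 − 1.00833^(−12)).
Denominator 1 − (1+r)^(−12) = 0.0947875702.
P = 16.25 / 0.0947875702 ≈ 171.44.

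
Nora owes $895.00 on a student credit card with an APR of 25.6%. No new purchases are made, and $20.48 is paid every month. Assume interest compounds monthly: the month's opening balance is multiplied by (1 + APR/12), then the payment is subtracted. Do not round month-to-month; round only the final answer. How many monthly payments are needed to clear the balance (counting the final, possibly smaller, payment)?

128 months

Monthly rate r = 25.6%/12 = 2.13333% = 0.0213333.
Recurrence: B ← B·(1+r) − $20.48.
Month 1: interest $19.09; balance after payment $893.61.
Month 2: interest $19.06; balance after payment $892.20.
Closed form: n = −ln(1 − rB₀/P)/ln(1+r) = −ln(0.067708)/ln(1.02133) ≈ 127.555, so the balance reaches zero during payment 128.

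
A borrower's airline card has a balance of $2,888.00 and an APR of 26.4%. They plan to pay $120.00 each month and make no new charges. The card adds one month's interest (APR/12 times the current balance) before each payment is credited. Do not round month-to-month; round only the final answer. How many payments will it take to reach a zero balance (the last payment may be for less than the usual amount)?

35 payments

Monthly rate r = 26.4%/12 = 2.2% = 0.022.
Recurrence: B ← B·(1+r) − $120.00.
Month 1: interest $63.54; balance after payment $2,831.54.
Month 2: interest $62.29; balance after payment $2,773.83.
Closed form: n = −ln(1 − rB₀/P)/ln(1+r) = −ln(0.47053)/ln(1.022) ≈ 34.643, so the balance reaches zero during payment 35.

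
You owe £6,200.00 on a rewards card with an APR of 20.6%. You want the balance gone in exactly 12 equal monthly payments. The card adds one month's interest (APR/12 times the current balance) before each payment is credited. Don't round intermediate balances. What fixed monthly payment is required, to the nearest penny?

Monthly rate r = 20.6%/12 = 1.71667% = 0.0171667.
Level-payment amortization: P = B₀·r / (1 − (1+r)^(−n)) = 6200.00·0.0171667 / (1 − 1.01717^(−12)).
Denominator 1 − (1+r)^(−12) = 0.184742946.
P = 106.433 / 0.184742946 ≈ 576.12.

£576.12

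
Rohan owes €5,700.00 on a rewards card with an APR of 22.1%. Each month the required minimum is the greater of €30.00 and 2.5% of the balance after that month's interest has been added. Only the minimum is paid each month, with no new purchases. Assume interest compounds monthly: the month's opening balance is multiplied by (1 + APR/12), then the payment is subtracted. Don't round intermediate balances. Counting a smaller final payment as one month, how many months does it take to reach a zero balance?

Monthly rate r = 22.1%/12 = 1.84167% = 0.0184167.
While 2.5% of the post-interest balance exceeds €30.00, each month B ← (B·(1+r))·(1 − 0.025), i.e. B shrinks by the factor (1+r)·0.975 = 0.99296.
This holds for months 1–224. Entering month 225 the balance is €1,170.09; 2.5% of the post-interest balance is now below €30.00, so the flat €30.00 minimum applies from here.
From month 225 a fixed €30.00 at rate r clears €1,170.09 in 70 more payments. Total: 224 + 70 = 294 months.

294 months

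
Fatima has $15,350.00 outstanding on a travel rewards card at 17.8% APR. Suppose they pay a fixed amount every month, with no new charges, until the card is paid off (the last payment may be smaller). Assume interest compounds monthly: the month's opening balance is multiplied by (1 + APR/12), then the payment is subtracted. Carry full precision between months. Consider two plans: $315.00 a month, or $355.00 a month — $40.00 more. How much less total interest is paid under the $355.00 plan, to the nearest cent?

Monthly rate r = 17.8%/12 = 1.48333% = 0.0148333.
At $315.00/mo: n = ⌈−ln(1 − rB₀/P)/ln(1+r)⌉ = 88 payments (last $45.30); total interest = total paid − $15,350.00 = $12,100.30.
At $355.00/mo: 70 payments (last $230.18); total interest $9,375.18.
Interest saved = $12,100.30 − $9,375.18 = $2,725.12.

$2,725.12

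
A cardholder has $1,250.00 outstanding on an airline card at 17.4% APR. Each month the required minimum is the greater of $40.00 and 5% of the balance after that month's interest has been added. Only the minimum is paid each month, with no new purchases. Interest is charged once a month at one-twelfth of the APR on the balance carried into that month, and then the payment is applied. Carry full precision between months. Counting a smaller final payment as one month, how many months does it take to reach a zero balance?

36 months

Monthly rate r = 17.4%/12 = 1.45% = 0.0145.
While 5% of the post-interest balance exceeds $40.00, each month B ← (B·(1+r))·(1 − 0.05), i.e. B shrinks by the factor (1+r)·0.95 = 0.96377.
This holds for months 1–13. Entering month 14 the balance is $773.74; 5% of the post-interest balance is now below $40.00, so the flat $40.00 minimum applies from here.
From month 14 a fixed $40.00 at rate r clears $773.74 in 23 more payments. Total: 13 + 23 = 36 months.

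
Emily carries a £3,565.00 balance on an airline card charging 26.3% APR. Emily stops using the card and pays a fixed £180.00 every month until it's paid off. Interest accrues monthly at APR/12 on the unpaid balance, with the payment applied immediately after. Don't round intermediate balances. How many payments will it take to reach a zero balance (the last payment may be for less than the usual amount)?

Monthly rate r = 26.3%/12 = 2.19167% = 0.0219167.
Recurrence: B ← B·(1+r) − £180.00.
Month 1: interest £78.13; balance after payment £3,463.13.
Month 2: interest £75.90; balance after payment £3,359.03.
Closed form: n = −ln(1 − rB₀/P)/ln(1+r) = −ln(0.56593)/ln(1.02192) ≈ 26.259, so the balance reaches zero during payment 27.

27 months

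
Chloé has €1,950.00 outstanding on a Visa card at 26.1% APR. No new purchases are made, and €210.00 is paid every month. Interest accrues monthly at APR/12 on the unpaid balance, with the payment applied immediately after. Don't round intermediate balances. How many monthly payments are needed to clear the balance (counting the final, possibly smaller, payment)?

11 months

Monthly rate r = 26.1%/12 = 2.175% = 0.02175.
Recurrence: B ← B·(1+r) − €210.00.
Month 1: interest €42.41; balance after payment €1,782.41.
Month 2: interest €38.77; balance after payment €1,611.18.
Closed form: n = −ln(1 − rB₀/P)/ln(1+r) = −ln(0.79804)/ln(1.02175) ≈ 10.485, so the balance reaches zero during payment 11.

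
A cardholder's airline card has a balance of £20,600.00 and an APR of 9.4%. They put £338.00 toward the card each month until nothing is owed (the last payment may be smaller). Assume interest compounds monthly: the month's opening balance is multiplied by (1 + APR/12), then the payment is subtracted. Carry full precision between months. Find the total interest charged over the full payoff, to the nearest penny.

Monthly rate r = 9.4%/12 = 0.783333% = 0.00783333.
Payoff takes n = ⌈−ln(1 − rB₀/P)/ln(1+r)⌉ = ⌈83.171⌉ = 84 payments; the last is £58.08.
Total paid = 83·£338.00 + £58.08 = £28,112.08.
Total interest = total paid − principal = £28,112.08 − £20,600.00 = £7,512.08.

£7,512.08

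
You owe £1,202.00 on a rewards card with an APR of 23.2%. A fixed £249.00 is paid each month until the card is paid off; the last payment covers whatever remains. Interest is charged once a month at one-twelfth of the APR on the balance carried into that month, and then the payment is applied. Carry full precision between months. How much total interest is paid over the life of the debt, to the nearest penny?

£72.25

Monthly rate r = 23.2%/12 = 1.93333% = 0.0193333.
Payoff takes n = ⌈−ln(1 − rB₀/P)/ln(1+r)⌉ = ⌈5.116⌉ = 6 payments; the last is £29.25.
Total paid = 5·£249.00 + £29.25 = £1,274.25.
Total interest = total paid − principal = £1,274.25 − £1,202.00 = £72.25.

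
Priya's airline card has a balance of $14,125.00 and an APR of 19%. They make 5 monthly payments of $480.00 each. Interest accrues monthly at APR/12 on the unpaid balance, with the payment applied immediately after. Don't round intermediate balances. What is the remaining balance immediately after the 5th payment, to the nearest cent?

$12,801.99

Monthly rate r = 19%/12 = 1.58333% = 0.0158333.
Each month: B ← B·(1+r) − $480.00.
Month 1: interest $223.65; balance after payment $13,868.65.
Month 2: interest $219.59; balance after payment $13,608.23.
Month 3: interest $215.46; balance after payment $13,343.70.
Month 4: interest $211.28; balance after payment $13,074.97.
Month 5: interest $207.02; balance after payment $12,801.99.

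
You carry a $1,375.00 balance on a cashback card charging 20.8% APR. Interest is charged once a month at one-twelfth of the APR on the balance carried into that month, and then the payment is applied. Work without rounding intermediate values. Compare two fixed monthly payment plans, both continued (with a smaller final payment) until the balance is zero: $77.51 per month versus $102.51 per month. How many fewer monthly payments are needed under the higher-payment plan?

6 fewer payments

Monthly rate r = 20.8%/12 = 1.73333% = 0.0173333.
At $77.51/mo: n = ⌈−ln(1 − rB₀/P)/ln(1+r)⌉ = 22 payments (last $29.69); total interest = total paid − $1,375.00 = $282.40.
At $102.51/mo: 16 payments (last $41.02); total interest $203.67.
Payments saved = 22 − 16 = 6.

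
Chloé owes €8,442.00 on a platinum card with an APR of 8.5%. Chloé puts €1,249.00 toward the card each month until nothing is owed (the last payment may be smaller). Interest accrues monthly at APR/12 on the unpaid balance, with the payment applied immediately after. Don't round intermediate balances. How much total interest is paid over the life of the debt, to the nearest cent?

€239.59

Monthly rate r = 8.5%/12 = 0.708333% = 0.00708333.
Payoff takes n = ⌈−ln(1 − rB₀/P)/ln(1+r)⌉ = ⌈6.951⌉ = 7 payments; the last is €1,187.59.
Total paid = 6·€1,249.00 + €1,187.59 = €8,681.59.
Total interest = total paid − principal = €8,681.59 − €8,442.00 = €239.59.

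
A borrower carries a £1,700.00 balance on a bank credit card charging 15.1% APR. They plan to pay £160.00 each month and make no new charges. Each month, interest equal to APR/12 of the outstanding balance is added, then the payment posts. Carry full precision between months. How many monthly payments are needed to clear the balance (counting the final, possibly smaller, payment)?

Monthly rate r = 15.1%/12 = 1.25833% = 0.0125833.
Recurrence: B ← B·(1+r) − £160.00.
Month 1: interest £21.39; balance after payment £1,561.39.
Month 2: interest £19.65; balance after payment £1,421.04.
Closed form: n = −ln(1 − rB₀/P)/ln(1+r) = −ln(0.8663)/ln(1.01258) ≈ 11.477, so the balance reaches zero during payment 12.

12 payments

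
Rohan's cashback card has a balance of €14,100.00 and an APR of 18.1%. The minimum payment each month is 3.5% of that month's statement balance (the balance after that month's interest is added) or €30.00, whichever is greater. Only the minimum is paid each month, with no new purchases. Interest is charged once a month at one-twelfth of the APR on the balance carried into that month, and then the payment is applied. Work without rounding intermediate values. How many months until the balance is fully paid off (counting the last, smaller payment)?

174 months

Monthly rate r = 18.1%/12 = 1.50833% = 0.0150833.
While 3.5% of the post-interest balance exceeds €30.00, each month B ← (B·(1+r))·(1 − 0.035), i.e. B shrinks by the factor (1+r)·0.965 = 0.97956.
This holds for months 1–137. Entering month 138 the balance is €832.13; 3.5% of the post-interest balance is now below €30.00, so the flat €30.00 minimum applies from here.
From month 138 a fixed €30.00 at rate r clears €832.13 in 37 more payments. Total: 137 + 37 = 174 months.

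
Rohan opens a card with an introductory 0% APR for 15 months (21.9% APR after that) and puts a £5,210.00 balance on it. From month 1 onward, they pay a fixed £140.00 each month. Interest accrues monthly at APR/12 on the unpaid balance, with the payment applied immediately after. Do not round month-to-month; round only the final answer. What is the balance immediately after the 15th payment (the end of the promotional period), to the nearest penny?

£3,110.00

Promo months 1–15 at r₀ = 0%/12 = 0; months 16+ at r₁ = 21.9%/12 = 0.01825.
After month 15 (no interest yet): B = £5,210.00 − 15·£140.00 = £3,110.00.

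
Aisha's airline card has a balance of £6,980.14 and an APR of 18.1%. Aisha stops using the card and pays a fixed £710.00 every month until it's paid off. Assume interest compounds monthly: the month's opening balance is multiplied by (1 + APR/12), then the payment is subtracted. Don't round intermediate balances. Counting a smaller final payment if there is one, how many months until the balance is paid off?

11 months

Monthly rate r = 18.1%/12 = 1.50833% = 0.0150833.
Recurrence: B ← B·(1+r) − £710.00.
Month 1: interest £105.28; balance after payment £6,375.42.
Month 2: interest £96.16; balance after payment £5,761.59.
Closed form: n = −ln(1 − rB₀/P)/ln(1+r) = −ln(0.85171)/ln(1.01508) ≈ 10.721, so the balance reaches zero during payment 11.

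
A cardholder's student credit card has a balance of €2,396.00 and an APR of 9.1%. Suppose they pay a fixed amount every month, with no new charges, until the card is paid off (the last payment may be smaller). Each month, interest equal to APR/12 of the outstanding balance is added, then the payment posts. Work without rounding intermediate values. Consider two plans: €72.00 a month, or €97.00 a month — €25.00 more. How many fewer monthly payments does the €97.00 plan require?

Monthly rate r = 9.1%/12 = 0.758333% = 0.00758333.
At €72.00/mo: n = ⌈−ln(1 − rB₀/P)/ln(1+r)⌉ = 39 payments (last €35.80); total interest = total paid − €2,396.00 = €375.80.
At €97.00/mo: 28 payments (last €44.20); total interest €267.20.
Payments saved = 39 − 28 = 11.

11 fewer payments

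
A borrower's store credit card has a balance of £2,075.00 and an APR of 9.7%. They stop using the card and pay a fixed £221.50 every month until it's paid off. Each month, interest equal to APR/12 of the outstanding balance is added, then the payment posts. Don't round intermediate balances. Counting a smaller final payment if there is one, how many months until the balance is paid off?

Monthly rate r = 9.7%/12 = 0.808333% = 0.00808333.
Recurrence: B ← B·(1+r) − £221.50.
Month 1: interest £16.77; balance after payment £1,870.27.
Month 2: interest £15.12; balance after payment £1,663.89.
Closed form: n = −ln(1 − rB₀/P)/ln(1+r) = −ln(0.92428)/ln(1.00808) ≈ 9.781, so the balance reaches zero during payment 10.

10 payments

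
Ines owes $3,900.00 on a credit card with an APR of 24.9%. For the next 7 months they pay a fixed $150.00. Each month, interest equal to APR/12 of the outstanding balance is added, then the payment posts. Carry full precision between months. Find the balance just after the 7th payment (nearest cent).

Monthly rate r = 24.9%/12 = 2.075% = 0.02075.
Each month: B ← B·(1+r) − $150.00.
Month 1: interest $80.92; balance after payment $3,830.93.
Month 2: interest $79.49; balance after payment $3,760.42.
Month 3: interest $78.03; balance after payment $3,688.45.
Month 4: interest $76.54; balance after payment $3,614.98.
Month 5: interest $75.01; balance after payment $3,539.99.
Month 6: interest $73.45; balance after payment $3,463.45.
Month 7: interest $71.87; balance after payment $3,385.31.

$3,385.31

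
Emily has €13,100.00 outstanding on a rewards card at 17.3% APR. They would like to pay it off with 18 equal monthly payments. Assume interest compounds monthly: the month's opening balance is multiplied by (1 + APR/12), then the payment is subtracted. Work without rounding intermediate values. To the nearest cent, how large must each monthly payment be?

€831.49

Monthly rate r = 17.3%/12 = 1.44167% = 0.0144167.
Level-payment amortization: P = B₀·r / (1 − (1+r)^(−n)) = 13100.00·0.0144167 / (1 − 1.01442^(−18)).
Denominator 1 − (1+r)^(−18) = 0.227132166.
P = 188.858 / 0.227132166 ≈ 831.49.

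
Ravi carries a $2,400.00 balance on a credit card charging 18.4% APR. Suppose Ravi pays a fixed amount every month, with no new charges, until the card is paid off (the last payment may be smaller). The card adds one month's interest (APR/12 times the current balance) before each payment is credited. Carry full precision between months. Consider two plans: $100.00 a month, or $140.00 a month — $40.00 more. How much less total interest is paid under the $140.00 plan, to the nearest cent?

$209.71

Monthly rate r = 18.4%/12 = 1.53333% = 0.0153333.
At $100.00/mo: n = ⌈−ln(1 − rB₀/P)/ln(1+r)⌉ = 31 payments (last $15.59); total interest = total paid − $2,400.00 = $615.59.
At $140.00/mo: 21 payments (last $5.88); total interest $405.88.
Interest saved = $615.59 − $405.88 = $209.71.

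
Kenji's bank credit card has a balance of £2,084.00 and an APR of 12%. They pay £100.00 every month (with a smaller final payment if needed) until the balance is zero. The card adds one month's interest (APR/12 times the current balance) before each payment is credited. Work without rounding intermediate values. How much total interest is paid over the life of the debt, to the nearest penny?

Monthly rate r = 12%/12 = 1% = 0.01.
Payoff takes n = ⌈−ln(1 − rB₀/P)/ln(1+r)⌉ = ⌈23.487⌉ = 24 payments; the last is £48.78.
Total paid = 23·£100.00 + £48.78 = £2,348.78.
Total interest = total paid − principal = £2,348.78 − £2,084.00 = £264.78.

£264.78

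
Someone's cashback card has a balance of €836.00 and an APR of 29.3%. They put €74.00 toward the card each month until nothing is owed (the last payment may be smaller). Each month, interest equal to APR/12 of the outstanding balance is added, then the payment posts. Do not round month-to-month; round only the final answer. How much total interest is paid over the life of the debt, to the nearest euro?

€154

Monthly rate r = 29.3%/12 = 2.44167% = 0.0244167.
Payoff takes n = ⌈−ln(1 − rB₀/P)/ln(1+r)⌉ = ⌈13.379⌉ = 14 payments; the last is €28.26.
Total paid = 13·€74.00 + €28.26 = €990.26.
Total interest = total paid − principal = €990.26 − €836.00 = €154.26.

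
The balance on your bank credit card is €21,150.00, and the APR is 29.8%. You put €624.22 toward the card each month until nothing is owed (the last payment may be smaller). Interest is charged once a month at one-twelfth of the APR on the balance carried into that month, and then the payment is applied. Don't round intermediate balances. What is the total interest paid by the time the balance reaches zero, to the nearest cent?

€25,709.84

Monthly rate r = 29.8%/12 = 2.48333% = 0.0248333.
Payoff takes n = ⌈−ln(1 − rB₀/P)/ln(1+r)⌉ = ⌈75.069⌉ = 76 payments; the last is €43.34.
Total paid = 75·€624.22 + €43.34 = €46,859.84.
Total interest = total paid − principal = €46,859.84 − €21,150.00 = €25,709.84.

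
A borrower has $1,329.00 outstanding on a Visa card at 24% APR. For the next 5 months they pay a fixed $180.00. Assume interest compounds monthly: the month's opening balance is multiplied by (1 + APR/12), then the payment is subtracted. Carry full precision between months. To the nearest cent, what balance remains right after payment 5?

$530.60

Monthly rate r = 24%/12 = 2% = 0.02.
Each month: B ← B·(1+r) − $180.00.
Month 1: interest $26.58; balance after payment $1,175.58.
Month 2: interest $23.51; balance after payment $1,019.09.
Month 3: interest $20.38; balance after payment $859.47.
Month 4: interest $17.19; balance after payment $696.66.
Month 5: interest $13.93; balance after payment $530.60.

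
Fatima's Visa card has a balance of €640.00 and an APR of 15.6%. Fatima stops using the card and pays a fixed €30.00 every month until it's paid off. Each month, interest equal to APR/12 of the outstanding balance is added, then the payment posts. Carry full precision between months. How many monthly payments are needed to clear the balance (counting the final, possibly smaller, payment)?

Monthly rate r = 15.6%/12 = 1.3% = 0.013.
Recurrence: B ← B·(1+r) − €30.00.
Month 1: interest €8.32; balance after payment €618.32.
Month 2: interest €8.04; balance after payment €596.36.
Closed form: n = −ln(1 − rB₀/P)/ln(1+r) = −ln(0.72267)/ln(1.013) ≈ 25.147, so the balance reaches zero during payment 26.

26 months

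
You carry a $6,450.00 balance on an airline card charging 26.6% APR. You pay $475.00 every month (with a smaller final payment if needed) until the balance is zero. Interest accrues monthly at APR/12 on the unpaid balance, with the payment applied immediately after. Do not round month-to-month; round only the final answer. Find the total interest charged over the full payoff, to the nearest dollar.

$1,310

Monthly rate r = 26.6%/12 = 2.21667% = 0.0221667.
Payoff takes n = ⌈−ln(1 − rB₀/P)/ln(1+r)⌉ = ⌈16.333⌉ = 17 payments; the last is $159.57.
Total paid = 16·$475.00 + $159.57 = $7,759.57.
Total interest = total paid − principal = $7,759.57 − $6,450.00 = $1,309.57.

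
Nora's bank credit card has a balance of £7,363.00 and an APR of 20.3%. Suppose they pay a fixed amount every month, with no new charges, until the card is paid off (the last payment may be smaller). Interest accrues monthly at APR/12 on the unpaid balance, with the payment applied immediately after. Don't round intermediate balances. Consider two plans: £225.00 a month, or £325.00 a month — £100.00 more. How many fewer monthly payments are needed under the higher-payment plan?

20 fewer payments

Monthly rate r = 20.3%/12 = 1.69167% = 0.0169167.
At £225.00/mo: n = ⌈−ln(1 − rB₀/P)/ln(1+r)⌉ = 49 payments (last £17.65); total interest = total paid − £7,363.00 = £3,454.65.
At £325.00/mo: 29 payments (last £263.76); total interest £2,000.76.
Payments saved = 49 − 29 = 20.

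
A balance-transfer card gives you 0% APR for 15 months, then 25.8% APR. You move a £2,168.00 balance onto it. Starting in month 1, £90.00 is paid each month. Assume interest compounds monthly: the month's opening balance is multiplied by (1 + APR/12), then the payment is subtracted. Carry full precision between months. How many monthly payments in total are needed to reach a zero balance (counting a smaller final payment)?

26 payments

Promo months 1–15 at r₀ = 0%/12 = 0; months 16+ at r₁ = 25.8%/12 = 0.0215.
After month 15 (no interest yet): B = £2,168.00 − 15·£90.00 = £818.00.
Then at r₁ with £90.00/mo: n₂ = −ln(1 − r₁·B/P)/ln(1+r₁) ≈ 10.22 → 11 more payments.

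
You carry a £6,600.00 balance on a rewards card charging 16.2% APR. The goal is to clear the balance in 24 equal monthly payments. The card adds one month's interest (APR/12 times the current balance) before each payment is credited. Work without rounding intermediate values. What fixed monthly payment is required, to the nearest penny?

Monthly rate r = 16.2%/12 = 1.35% = 0.0135.
Level-payment amortization: P = B₀·r / (1 − (1+r)^(−n)) = 6600.00·0.0135 / (1 − 1.0135^(−24)).
Denominator 1 − (1+r)^(−24) = 0.275180402.
P = 89.1 / 0.275180402 ≈ 323.79.

£323.79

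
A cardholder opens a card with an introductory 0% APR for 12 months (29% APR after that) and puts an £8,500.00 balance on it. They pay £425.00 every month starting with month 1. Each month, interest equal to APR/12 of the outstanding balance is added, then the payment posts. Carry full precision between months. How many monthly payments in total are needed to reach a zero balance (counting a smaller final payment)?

Promo months 1–12 at r₀ = 0%/12 = 0; months 13+ at r₁ = 29%/12 = 0.0241667.
After month 12 (no interest yet): B = £8,500.00 − 12·£425.00 = £3,400.00.
Then at r₁ with £425.00/mo: n₂ = −ln(1 − r₁·B/P)/ln(1+r₁) ≈ 9.00 → 9 more payments.

21 months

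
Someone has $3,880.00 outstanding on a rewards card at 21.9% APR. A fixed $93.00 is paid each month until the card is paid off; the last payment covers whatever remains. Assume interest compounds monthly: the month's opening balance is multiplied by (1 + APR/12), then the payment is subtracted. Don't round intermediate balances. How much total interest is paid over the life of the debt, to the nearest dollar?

$3,489

Monthly rate r = 21.9%/12 = 1.825% = 0.01825.
Payoff takes n = ⌈−ln(1 − rB₀/P)/ln(1+r)⌉ = ⌈79.233⌉ = 80 payments; the last is $21.78.
Total paid = 79·$93.00 + $21.78 = $7,368.78.
Total interest = total paid − principal = $7,368.78 − $3,880.00 = $3,488.78.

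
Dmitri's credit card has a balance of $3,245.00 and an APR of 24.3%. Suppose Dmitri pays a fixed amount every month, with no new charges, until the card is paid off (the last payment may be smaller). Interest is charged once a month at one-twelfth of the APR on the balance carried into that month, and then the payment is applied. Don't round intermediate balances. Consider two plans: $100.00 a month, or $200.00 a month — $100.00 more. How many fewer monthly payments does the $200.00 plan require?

34 fewer payments

Monthly rate r = 24.3%/12 = 2.025% = 0.02025.
At $100.00/mo: n = ⌈−ln(1 − rB₀/P)/ln(1+r)⌉ = 54 payments (last $39.27); total interest = total paid − $3,245.00 = $2,094.27.
At $200.00/mo: 20 payments (last $174.00); total interest $729.00.
Payments saved = 54 − 20 = 34.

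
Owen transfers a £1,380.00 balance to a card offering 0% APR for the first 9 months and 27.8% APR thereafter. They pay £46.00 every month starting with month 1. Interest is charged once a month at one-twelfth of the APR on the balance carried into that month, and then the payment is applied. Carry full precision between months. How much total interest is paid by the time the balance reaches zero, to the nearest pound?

£373

Promo months 1–9 at r₀ = 0%/12 = 0; months 10+ at r₁ = 27.8%/12 = 0.0231667.
After month 9 (no interest yet): B = £1,380.00 − 9·£46.00 = £966.00.
Then at r₁ with £46.00/mo: n₂ = −ln(1 − r₁·B/P)/ln(1+r₁) ≈ 29.10 → 30 more payments.
Total paid = 38·£46.00 + £4.74 = £1,752.74; interest = £1,752.74 − £1,380.00 = £372.74.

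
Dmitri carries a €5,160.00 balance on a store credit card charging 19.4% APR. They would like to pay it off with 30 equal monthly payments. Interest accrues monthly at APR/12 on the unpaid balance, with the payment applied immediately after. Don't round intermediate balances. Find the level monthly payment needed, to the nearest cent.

€218.43

Monthly rate r = 19.4%/12 = 1.61667% = 0.0161667.
Level-payment amortization: P = B₀·r / (1 − (1+r)^(−n)) = 5160.00·0.0161667 / (1 − 1.01617^(−30)).
Denominator 1 − (1+r)^(−30) = 0.38191008.
P = 83.42 / 0.38191008 ≈ 218.43.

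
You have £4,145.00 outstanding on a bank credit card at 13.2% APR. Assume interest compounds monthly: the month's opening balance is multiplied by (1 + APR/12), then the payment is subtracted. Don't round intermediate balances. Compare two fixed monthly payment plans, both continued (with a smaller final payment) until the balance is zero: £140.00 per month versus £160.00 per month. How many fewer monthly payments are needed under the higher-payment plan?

6 fewer payments

Monthly rate r = 13.2%/12 = 1.1% = 0.011.
At £140.00/mo: n = ⌈−ln(1 − rB₀/P)/ln(1+r)⌉ = 37 payments (last £2.71); total interest = total paid − £4,145.00 = £897.71.
At £160.00/mo: 31 payments (last £105.95); total interest £760.95.
Payments saved = 37 − 31 = 6.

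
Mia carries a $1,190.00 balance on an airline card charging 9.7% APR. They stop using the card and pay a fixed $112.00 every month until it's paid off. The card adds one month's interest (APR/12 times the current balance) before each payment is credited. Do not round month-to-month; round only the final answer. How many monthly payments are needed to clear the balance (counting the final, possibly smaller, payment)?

12 payments

Monthly rate r = 9.7%/12 = 0.808333% = 0.00808333.
Recurrence: B ← B·(1+r) − $112.00.
Month 1: interest $9.62; balance after payment $1,087.62.
Month 2: interest $8.79; balance after payment $984.41.
Closed form: n = −ln(1 − rB₀/P)/ln(1+r) = −ln(0.91411)/ln(1.00808) ≈ 11.154, so the balance reaches zero during payment 12.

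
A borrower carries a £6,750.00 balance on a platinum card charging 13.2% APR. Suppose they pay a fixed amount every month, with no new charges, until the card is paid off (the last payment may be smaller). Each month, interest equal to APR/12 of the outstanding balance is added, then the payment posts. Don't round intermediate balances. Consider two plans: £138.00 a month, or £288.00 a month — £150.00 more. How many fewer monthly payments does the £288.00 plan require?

43 fewer payments

Monthly rate r = 13.2%/12 = 1.1% = 0.011.
At £138.00/mo: n = ⌈−ln(1 − rB₀/P)/ln(1+r)⌉ = 71 payments (last £82.03); total interest = total paid − £6,750.00 = £2,992.03.
At £288.00/mo: 28 payments (last £73.35); total interest £1,099.35.
Payments saved = 71 − 28 = 43.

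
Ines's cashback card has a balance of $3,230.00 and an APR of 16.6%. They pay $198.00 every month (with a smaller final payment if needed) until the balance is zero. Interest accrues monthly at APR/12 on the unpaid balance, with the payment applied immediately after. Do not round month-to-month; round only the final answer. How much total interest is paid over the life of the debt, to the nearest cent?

Monthly rate r = 16.6%/12 = 1.38333% = 0.0138333.
Payoff takes n = ⌈−ln(1 − rB₀/P)/ln(1+r)⌉ = ⌈18.616⌉ = 19 payments; the last is $122.21.
Total paid = 18·$198.00 + $122.21 = $3,686.21.
Total interest = total paid − principal = $3,686.21 − $3,230.00 = $456.21.

$456.21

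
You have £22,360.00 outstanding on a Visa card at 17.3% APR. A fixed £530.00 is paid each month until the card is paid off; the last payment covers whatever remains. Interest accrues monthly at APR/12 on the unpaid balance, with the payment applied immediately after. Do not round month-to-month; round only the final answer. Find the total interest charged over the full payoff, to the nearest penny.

£12,337.63

Monthly rate r = 17.3%/12 = 1.44167% = 0.0144167.
Payoff takes n = ⌈−ln(1 − rB₀/P)/ln(1+r)⌉ = ⌈65.465⌉ = 66 payments; the last is £247.63.
Total paid = 65·£530.00 + £247.63 = £34,697.63.
Total interest = total paid − principal = £34,697.63 − £22,360.00 = £12,337.63.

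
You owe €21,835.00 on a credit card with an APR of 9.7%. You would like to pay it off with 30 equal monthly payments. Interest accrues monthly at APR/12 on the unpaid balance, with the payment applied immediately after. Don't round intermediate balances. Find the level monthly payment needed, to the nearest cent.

Monthly rate r = 9.7%/12 = 0.808333% = 0.00808333.
Level-payment amortization: P = B₀·r / (1 − (1+r)^(−n)) = 21835.00·0.00808333 / (1 − 1.00808^(−30)).
Denominator 1 − (1+r)^(−30) = 0.214570947.
P = 176.5 / 0.214570947 ≈ 822.57.

€822.57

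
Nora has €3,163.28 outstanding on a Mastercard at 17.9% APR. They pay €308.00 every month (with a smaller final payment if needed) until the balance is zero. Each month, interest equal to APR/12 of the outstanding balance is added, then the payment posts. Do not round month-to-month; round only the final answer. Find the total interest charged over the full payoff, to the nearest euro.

Monthly rate r = 17.9%/12 = 1.49167% = 0.0149167.
Payoff takes n = ⌈−ln(1 − rB₀/P)/ln(1+r)⌉ = ⌈11.231⌉ = 12 payments; the last is €71.53.
Total paid = 11·€308.00 + €71.53 = €3,459.53.
Total interest = total paid − principal = €3,459.53 − €3,163.28 = €296.25.

€296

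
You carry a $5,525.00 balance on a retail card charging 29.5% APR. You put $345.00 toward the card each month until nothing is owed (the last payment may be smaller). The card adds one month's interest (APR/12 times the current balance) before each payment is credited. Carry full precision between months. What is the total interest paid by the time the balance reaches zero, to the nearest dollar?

$1,584

Monthly rate r = 29.5%/12 = 2.45833% = 0.0245833.
Payoff takes n = ⌈−ln(1 − rB₀/P)/ln(1+r)⌉ = ⌈20.603⌉ = 21 payments; the last is $209.01.
Total paid = 20·$345.00 + $209.01 = $7,109.01.
Total interest = total paid − principal = $7,109.01 − $5,525.00 = $1,584.01.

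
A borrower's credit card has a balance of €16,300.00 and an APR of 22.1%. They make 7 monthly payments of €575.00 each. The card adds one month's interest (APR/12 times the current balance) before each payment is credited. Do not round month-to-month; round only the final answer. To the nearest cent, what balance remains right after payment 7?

€14,266.74

Monthly rate r = 22.1%/12 = 1.84167% = 0.0184167.
Each month: B ← B·(1+r) − €575.00.
Month 1: interest €300.19; balance after payment €16,025.19.
Month 2: interest €295.13; balance after payment €15,745.32.
Month 3: interest €289.98; balance after payment €15,460.30.
Month 4: interest €284.73; balance after payment €15,170.03.
Month 5: interest €279.38; balance after payment €14,874.41.
Month 6: interest €273.94; balance after payment €14,573.34.
Month 7: interest €268.39; balance after payment €14,266.74.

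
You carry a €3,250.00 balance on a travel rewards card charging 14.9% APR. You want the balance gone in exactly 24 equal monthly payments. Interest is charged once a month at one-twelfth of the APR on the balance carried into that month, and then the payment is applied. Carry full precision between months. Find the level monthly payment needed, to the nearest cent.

€157.43

Monthly rate r = 14.9%/12 = 1.24167% = 0.0124167.
Level-payment amortization: P = B₀·r / (1 − (1+r)^(−n)) = 3250.00·0.0124167 / (1 − 1.01242^(−24)).
Denominator 1 − (1+r)^(−24) = 0.256335354.
P = 40.3542 / 0.256335354 ≈ 157.43.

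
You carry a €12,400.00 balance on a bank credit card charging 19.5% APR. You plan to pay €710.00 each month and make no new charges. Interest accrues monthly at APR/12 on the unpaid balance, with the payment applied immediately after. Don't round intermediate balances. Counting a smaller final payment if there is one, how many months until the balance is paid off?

Monthly rate r = 19.5%/12 = 1.625% = 0.01625.
Recurrence: B ← B·(1+r) − €710.00.
Month 1: interest €201.50; balance after payment €11,891.50.
Month 2: interest €193.24; balance after payment €11,374.74.
Closed form: n = −ln(1 − rB₀/P)/ln(1+r) = −ln(0.7162)/ln(1.01625) ≈ 20.708, so the balance reaches zero during payment 21.

21 months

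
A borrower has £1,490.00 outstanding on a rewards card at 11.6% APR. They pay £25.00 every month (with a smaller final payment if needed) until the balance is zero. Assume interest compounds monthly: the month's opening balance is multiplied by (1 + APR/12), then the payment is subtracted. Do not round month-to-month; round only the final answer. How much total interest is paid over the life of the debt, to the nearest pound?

£741

Monthly rate r = 11.6%/12 = 0.966667% = 0.00966667.
Payoff takes n = ⌈−ln(1 − rB₀/P)/ln(1+r)⌉ = ⌈89.222⌉ = 90 payments; the last is £5.57.
Total paid = 89·£25.00 + £5.57 = £2,230.57.
Total interest = total paid − principal = £2,230.57 − £1,490.00 = £740.57.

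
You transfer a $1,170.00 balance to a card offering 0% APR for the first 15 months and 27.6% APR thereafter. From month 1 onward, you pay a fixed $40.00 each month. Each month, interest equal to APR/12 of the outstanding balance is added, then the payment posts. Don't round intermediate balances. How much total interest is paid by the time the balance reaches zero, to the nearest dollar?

Promo months 1–15 at r₀ = 0%/12 = 0; months 16+ at r₁ = 27.6%/12 = 0.023.
After month 15 (no interest yet): B = $1,170.00 − 15·$40.00 = $570.00.
Then at r₁ with $40.00/mo: n₂ = −ln(1 − r₁·B/P)/ln(1+r₁) ≈ 17.46 → 18 more payments.
Total paid = 32·$40.00 + $18.68 = $1,298.68; interest = $1,298.68 − $1,170.00 = $128.68.

$129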